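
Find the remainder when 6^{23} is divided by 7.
By Fermat: 6^{6} ≡ 1 (mod 7). 23 = 3×6 + 5. So 6^{23} ≡ 6^{5} ≡ 6 (mod 7)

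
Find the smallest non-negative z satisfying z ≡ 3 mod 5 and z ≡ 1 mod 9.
M = 5 × 9 = 45. M₁ = 9, y₁ ≡ 4 mod 5. M₂ = 5, y₂ ≡ 2 mod 9. z = 3×9×4 + 1×5×2 ≡ 28 mod 45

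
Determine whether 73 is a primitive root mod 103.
73^{34} ≡ 1 (mod 103) and 34 < 102, so ord_103(73) = 34 ≠ 102 and 73 is not a primitive root.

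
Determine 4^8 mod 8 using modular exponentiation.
By repeated squaring (mod 8): 4^{1}≡4, 4^{2}≡0, 4^{4}≡0, 4^{8}≡0. So 4^{8} ≡ 0 (mod 8)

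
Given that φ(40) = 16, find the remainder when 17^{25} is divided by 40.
By Euler: 17^{16} ≡ 1 (mod 40) since gcd(17, 40) = 1. 25 = 1×16 + 9. So 17^{25} ≡ 17^{9} ≡ 17 (mod 40)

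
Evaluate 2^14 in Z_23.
By repeated squaring (mod 23): 2^{1}≡2, 2^{2}≡4, 2^{4}≡16, 2^{8}≡3. Then 2^{14} = 2^{8+4+2} ≡ 3 × 16 × 4 ≡ 8 (mod 23)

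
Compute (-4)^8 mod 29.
By repeated squaring (mod 29): (-4)^{1}≡25, (-4)^{2}≡16, (-4)^{4}≡24, (-4)^{8}≡25. So (-4)^{8} ≡ 25 (mod 29)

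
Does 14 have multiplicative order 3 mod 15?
Powers of 14 mod 15: 14^1≡14, 14^2≡1. Already 14^2≡1, so the order is 2 < 3. No, the actual order is 2.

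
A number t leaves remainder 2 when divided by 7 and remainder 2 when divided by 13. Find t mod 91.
M = 7 × 13 = 91. M₁ = 13, y₁ ≡ 6 mod 7. M₂ = 7, y₂ ≡ 2 mod 13. t = 2×13×6 + 2×7×2 ≡ 2 mod 91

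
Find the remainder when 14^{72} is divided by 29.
By Fermat: 14^{28} ≡ 1 mod 29. 72 = 2×28 + 16. So 14^{72} ≡ 14^{16} ≡ 7 mod 29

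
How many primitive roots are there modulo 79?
There are φ(79-1) = φ(78) = 24 primitive roots modulo 79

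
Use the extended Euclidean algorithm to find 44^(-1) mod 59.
Extended GCD: 44(-4) + 59(3) = 1. So 44^(-1) ≡ -4 ≡ 55 mod 59. Verify: 44 × 55 = 2420 ≡ 1 mod 59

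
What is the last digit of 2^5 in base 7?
By repeated squaring mod 7: 2^{1}≡2, 2^{2}≡4, 2^{4}≡2. Then 2^{5} = 2^{4+1} ≡ 2 × 2 ≡ 4 mod 7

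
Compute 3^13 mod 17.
By repeated squaring mod 17: 3^{1}≡3, 3^{2}≡9, 3^{4}≡13, 3^{8}≡16. Then 3^{13} = 3^{8+4+1} ≡ 16 × 13 × 3 ≡ 12 mod 17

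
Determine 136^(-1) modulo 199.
Since 199 is prime, by Fermat 136^(-1) ≡ 136^{197} ≡ 60 mod 199. Verify: 136 × 60 = 8160 ≡ 1 mod 199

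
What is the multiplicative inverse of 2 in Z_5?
Since 5 is prime, by Fermat 2^(-1) ≡ 2^{3} ≡ 3 (mod 5). Verify: 2 × 3 = 6 ≡ 1 (mod 5)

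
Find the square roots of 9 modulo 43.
The square roots of 9 mod 43 are 40 and 3. Verify: 40² = 1600 ≡ 9 mod 43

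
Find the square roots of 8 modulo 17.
The square roots of 8 mod 17 are 12 and 5. Verify: 12² = 144 ≡ 8 (mod 17)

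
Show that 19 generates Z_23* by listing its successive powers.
19^1, 19^2, ..., 19^{22} mod 23: [19, 16, 5, 3, 11, 2, 15, 9, 10, 6, 22, 4, 7, 18, 20, 12, 21, 8, 14, 13, 17, 1]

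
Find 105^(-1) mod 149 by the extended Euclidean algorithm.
Extended GCD: 105(44) + 149(-31) = 1. So 105^(-1) ≡ 44 mod 149. Verify: 105 × 44 = 4620 ≡ 1 mod 149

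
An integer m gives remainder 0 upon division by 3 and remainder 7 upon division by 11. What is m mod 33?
M = 3 × 11 = 33. M₁ = 11, y₁ ≡ 2 mod 3. M₂ = 3, y₂ ≡ 4 mod 11. m = 0×11×2 + 7×3×4 ≡ 18 mod 33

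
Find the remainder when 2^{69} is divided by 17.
By Fermat: 2^{16} ≡ 1 mod 17. 69 = 4×16 + 5. So 2^{69} ≡ 2^{5} ≡ 15 mod 17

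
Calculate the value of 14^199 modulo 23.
Using Fermat: 14^{22} ≡ 1 (mod 23). 199 ≡ 1 (mod 22). So 14^{199} ≡ 14^{1} ≡ 14 (mod 23)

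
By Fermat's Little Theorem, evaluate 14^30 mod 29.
By Fermat: 14^{28} ≡ 1 (mod 29). So 14^{30} = 14^{28} · 14^{2} ≡ 14^{2} ≡ 22 (mod 29)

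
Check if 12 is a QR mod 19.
By Euler's criterion: 12^{9} ≡ 18 (mod 19). Since this equals -1 (≡ 18), 12 is not a QR.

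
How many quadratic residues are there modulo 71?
Exactly half the non-zero residues mod a prime are QRs: (71-1)/2 = 35.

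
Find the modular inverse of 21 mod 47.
Since 47 is prime, by Fermat 21^(-1) ≡ 21^{45} ≡ 9 (mod 47). Verify: 21 × 9 = 189 ≡ 1 (mod 47)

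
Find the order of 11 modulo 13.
Powers of 11 mod 13: 11^1≡11, 11^2≡4, 11^3≡5, 11^4≡3, 11^5≡7, 11^6≡12, 11^7≡2, 11^8≡9, 11^9≡8, 11^10≡10, 11^11≡6, 11^12≡1. So the order of 11 is 12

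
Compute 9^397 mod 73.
Using Fermat: 9^{72} ≡ 1 (mod 73). 397 ≡ 37 (mod 72). So 9^{397} ≡ 9^{37} ≡ 9 (mod 73)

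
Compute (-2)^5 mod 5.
Using Fermat: (-2)^{4} ≡ 1 mod 5. 5 ≡ 1 mod 4. So (-2)^{5} ≡ (-2)^{1} ≡ 3 mod 5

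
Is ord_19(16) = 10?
Powers of 16 mod 19: 16^1≡16, 16^2≡9, 16^3≡11, 16^4≡5, 16^5≡4, 16^6≡7, 16^7≡17, 16^8≡6, 16^9≡1. Already 16^9≡1, so the order is 9 < 10. No, the actual order is 9.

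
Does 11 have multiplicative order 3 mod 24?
Powers of 11 mod 24: 11^1≡11, 11^2≡1. Already 11^2≡1, so the order is 2 < 3. No, the actual order is 2.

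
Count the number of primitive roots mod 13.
Number of primitive roots mod 13 = φ(p-1) = φ(12) = 4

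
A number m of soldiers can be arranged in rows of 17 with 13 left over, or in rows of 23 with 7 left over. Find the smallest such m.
M = 17 × 23 = 391. M₁ = 23, y₁ ≡ 3 mod 17. M₂ = 17, y₂ ≡ 19 mod 23. m = 13×23×3 + 7×17×19 ≡ 30 mod 391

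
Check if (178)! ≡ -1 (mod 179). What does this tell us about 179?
(178)! mod 179 = 178. Since this equals -1 (mod 179), Wilson confirms 179 is prime.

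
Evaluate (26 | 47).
(26/47) = 26^{23} mod 47 = -1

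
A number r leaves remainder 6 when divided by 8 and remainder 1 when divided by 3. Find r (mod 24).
M = 8 × 3 = 24. M₁ = 3, y₁ ≡ 3 (mod 8). M₂ = 8, y₂ ≡ 2 (mod 3). r = 6×3×3 + 1×8×2 ≡ 22 (mod 24)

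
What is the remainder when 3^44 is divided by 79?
By repeated squaring (mod 79): 3^{1}≡3, 3^{2}≡9, 3^{4}≡2, 3^{8}≡4, 3^{16}≡16, 3^{32}≡19. Then 3^{44} = 3^{32+8+4} ≡ 19 × 4 × 2 ≡ 73 (mod 79)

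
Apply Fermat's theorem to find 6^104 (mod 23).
By Fermat: 6^{22} ≡ 1 (mod 23). 104 = 4×22 + 16. So 6^{104} ≡ 6^{16} ≡ 2 (mod 23)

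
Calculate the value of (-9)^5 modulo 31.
By repeated squaring mod 31: (-9)^{1}≡22, (-9)^{2}≡19, (-9)^{4}≡20. Then (-9)^{5} = (-9)^{4+1} ≡ 20 × 22 ≡ 6 mod 31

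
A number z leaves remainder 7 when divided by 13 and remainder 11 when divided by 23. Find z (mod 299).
M = 13 × 23 = 299. M₁ = 23, y₁ ≡ 4 (mod 13). M₂ = 13, y₂ ≡ 16 (mod 23). z = 7×23×4 + 11×13×16 ≡ 241 (mod 299)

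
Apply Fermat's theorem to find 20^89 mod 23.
By Fermat: 20^{22} ≡ 1 mod 23. 89 = 4×22 + 1. So 20^{89} ≡ 20^{1} ≡ 20 mod 23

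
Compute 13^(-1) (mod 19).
Since 19 is prime, by Fermat 13^(-1) ≡ 13^{17} ≡ 3 (mod 19). Verify: 13 × 3 = 39 ≡ 1 (mod 19)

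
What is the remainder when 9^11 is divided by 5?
Using Fermat: 9^{4} ≡ 1 (mod 5). 11 ≡ 3 (mod 4). So 9^{11} ≡ 9^{3} ≡ 4 (mod 5)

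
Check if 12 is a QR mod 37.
By Euler's criterion: 12^{18} ≡ 1 mod 37. Since this equals 1, 12 is a QR.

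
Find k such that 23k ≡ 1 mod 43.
Since 43 is prime, by Fermat 23^(-1) ≡ 23^{41} ≡ 15 mod 43. Verify: 23 × 15 = 345 ≡ 1 mod 43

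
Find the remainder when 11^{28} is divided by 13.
By Fermat: 11^{12} ≡ 1 mod 13. 28 = 2×12 + 4. So 11^{28} ≡ 11^{4} ≡ 3 mod 13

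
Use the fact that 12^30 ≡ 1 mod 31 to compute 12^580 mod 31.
By Fermat: 12^{30} ≡ 1 mod 31. 580 ≡ 10 mod 30. So 12^{580} ≡ 12^{10} ≡ 25 mod 31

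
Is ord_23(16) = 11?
Powers of 16 mod 23: 16^1≡16, 16^2≡3, 16^3≡2, 16^4≡9, 16^5≡6, 16^6≡4, 16^7≡18, 16^8≡12, 16^9≡8, 16^10≡13, 16^11≡1. First k with 16^k≡1 is k=11. Yes, ord_23(16) = 11.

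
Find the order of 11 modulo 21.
Powers of 11 mod 21: 11^1≡11, 11^2≡16, 11^3≡8, 11^4≡4, 11^5≡2, 11^6≡1. Order = 6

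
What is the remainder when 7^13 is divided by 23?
By repeated squaring mod 23: 7^{1}≡7, 7^{2}≡3, 7^{4}≡9, 7^{8}≡12. Then 7^{13} = 7^{8+4+1} ≡ 12 × 9 × 7 ≡ 20 mod 23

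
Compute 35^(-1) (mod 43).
Since 43 is prime, by Fermat 35^(-1) ≡ 35^{41} ≡ 16 (mod 43). Verify: 35 × 16 = 560 ≡ 1 (mod 43)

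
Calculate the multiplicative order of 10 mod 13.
Powers of 10 mod 13: 10^1≡10, 10^2≡9, 10^3≡12, 10^4≡3, 10^5≡4, 10^6≡1. ord_13(10) = 6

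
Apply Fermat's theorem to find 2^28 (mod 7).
By Fermat: 2^{6} ≡ 1 (mod 7). 28 = 4×6 + 4. So 2^{28} ≡ 2^{4} ≡ 2 (mod 7)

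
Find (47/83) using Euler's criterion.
(47/83) = 47^{41} mod 83 = -1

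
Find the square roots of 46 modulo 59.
The square roots of 46 mod 59 are 20 and 39. Verify: 20² = 400 ≡ 46 mod 59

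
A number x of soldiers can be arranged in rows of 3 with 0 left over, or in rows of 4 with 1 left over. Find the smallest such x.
M = 3 × 4 = 12. M₁ = 4, y₁ ≡ 1 (mod 3). M₂ = 3, y₂ ≡ 3 (mod 4). x = 0×4×1 + 1×3×3 ≡ 9 (mod 12)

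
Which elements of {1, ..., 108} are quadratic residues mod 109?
Quadratic residues modulo 109: {1, 3, 4, 5, 7, 9, 12, 15, 16, 20, 21, 22, 25, 26, 27, 28, 29, 31, 34, 35, 36, 38, 43, 45, 46, 48, 49, 60, 61, 63, 64, 66, 71, 73, 74, 75, 78, 80, 81, 82, 83, 84, 87, 88, 89, 93, 94, 97, 100, 102, 104, 105, 106, 108}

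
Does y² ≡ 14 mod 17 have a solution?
By Euler's criterion: 14^{8} ≡ 16 mod 17. Since this equals -1 (≡ 16), 14 is not a QR.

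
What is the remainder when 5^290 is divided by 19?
Using Fermat: 5^{18} ≡ 1 mod 19. 290 ≡ 2 mod 18. So 5^{290} ≡ 5^{2} ≡ 6 mod 19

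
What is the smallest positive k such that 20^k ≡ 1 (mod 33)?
Powers of 20 mod 33: 20^1≡20, 20^2≡4, 20^3≡14, 20^4≡16, 20^5≡23, 20^6≡31, 20^7≡26, 20^8≡25, 20^9≡5, 20^10≡1. ord_33(20) = 10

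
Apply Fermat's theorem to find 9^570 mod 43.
By Fermat: 9^{42} ≡ 1 mod 43. 570 ≡ 24 mod 42. So 9^{570} ≡ 9^{24} ≡ 41 mod 43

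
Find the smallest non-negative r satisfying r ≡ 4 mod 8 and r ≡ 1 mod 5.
M = 8 × 5 = 40. M₁ = 5, y₁ ≡ 5 mod 8. M₂ = 8, y₂ ≡ 2 mod 5. r = 4×5×5 + 1×8×2 ≡ 36 mod 40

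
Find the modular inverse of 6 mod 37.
Since 37 is prime, by Fermat 6^(-1) ≡ 6^{35} ≡ 31 mod 37. Verify: 6 × 31 = 186 ≡ 1 mod 37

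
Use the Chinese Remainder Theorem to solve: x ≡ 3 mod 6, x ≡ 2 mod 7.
M = 6 × 7 = 42. M₁ = 7, y₁ ≡ 1 mod 6. M₂ = 6, y₂ ≡ 6 mod 7. x = 3×7×1 + 2×6×6 ≡ 9 mod 42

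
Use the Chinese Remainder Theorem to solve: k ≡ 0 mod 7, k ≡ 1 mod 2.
M = 7 × 2 = 14. M₁ = 2, y₁ ≡ 4 mod 7. M₂ = 7, y₂ ≡ 1 mod 2. k = 0×2×4 + 1×7×1 ≡ 7 mod 14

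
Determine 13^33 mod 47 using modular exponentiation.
By repeated squaring (mod 47): 13^{1}≡13, 13^{2}≡28, 13^{4}≡32, 13^{8}≡37, 13^{16}≡6, 13^{32}≡36. Then 13^{33} = 13^{32+1} ≡ 36 × 13 ≡ 45 (mod 47)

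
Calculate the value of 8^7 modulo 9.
By repeated squaring mod 9: 8^{1}≡8, 8^{2}≡1, 8^{4}≡1. Then 8^{7} = 8^{4+2+1} ≡ 1 × 1 × 8 ≡ 8 mod 9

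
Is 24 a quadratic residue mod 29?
By Euler's criterion: 24^{14} ≡ 1 (mod 29). Since this equals 1, 24 is a QR.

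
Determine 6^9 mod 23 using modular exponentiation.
By repeated squaring mod 23: 6^{1}≡6, 6^{2}≡13, 6^{4}≡8, 6^{8}≡18. Then 6^{9} = 6^{8+1} ≡ 18 × 6 ≡ 16 mod 23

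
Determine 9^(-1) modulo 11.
Since 11 is prime, by Fermat 9^(-1) ≡ 9^{9} ≡ 5 (mod 11). Verify: 9 × 5 = 45 ≡ 1 (mod 11)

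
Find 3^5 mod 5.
Using Fermat: 3^{4} ≡ 1 mod 5. 5 ≡ 1 mod 4. So 3^{5} ≡ 3^{1} ≡ 3 mod 5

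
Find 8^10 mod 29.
By repeated squaring mod 29: 8^{1}≡8, 8^{2}≡6, 8^{4}≡7, 8^{8}≡20. Then 8^{10} = 8^{8+2} ≡ 20 × 6 ≡ 4 mod 29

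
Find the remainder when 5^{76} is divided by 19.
By Fermat: 5^{18} ≡ 1 mod 19. 76 = 4×18 + 4. So 5^{76} ≡ 5^{4} ≡ 17 mod 19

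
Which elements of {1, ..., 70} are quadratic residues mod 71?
Squares in Z_71*: {1, 2, 3, 4, 5, 6, 8, 9, 10, 12, 15, 16, 18, 19, 20, 24, 25, 27, 29, 30, 32, 36, 37, 38, 40, 43, 45, 48, 49, 50, 54, 57, 58, 60, 64}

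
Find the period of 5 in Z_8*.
Powers of 5 mod 8: 5^1≡5, 5^2≡1. Order = 2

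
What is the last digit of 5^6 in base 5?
By repeated squaring (mod 5): 5^{1}≡0, 5^{2}≡0, 5^{4}≡0. Then 5^{6} = 5^{4+2} ≡ 0 × 0 ≡ 0 (mod 5)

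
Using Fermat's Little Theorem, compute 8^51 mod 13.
By Fermat: 8^{12} ≡ 1 mod 13. 51 = 4×12 + 3. So 8^{51} ≡ 8^{3} ≡ 5 mod 13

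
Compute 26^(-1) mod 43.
Since 43 is prime, by Fermat 26^(-1) ≡ 26^{41} ≡ 5 mod 43. Verify: 26 × 5 = 130 ≡ 1 mod 43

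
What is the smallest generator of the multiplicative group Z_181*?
g = 2. For each prime q|180: 2^{90}≡180, 2^{60}≡48, 2^{36}≡59, none ≡ 1, so ord_181(2) = 180 and 2 is a primitive root.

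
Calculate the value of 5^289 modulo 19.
Using Fermat: 5^{18} ≡ 1 (mod 19). 289 ≡ 1 (mod 18). So 5^{289} ≡ 5^{1} ≡ 5 (mod 19)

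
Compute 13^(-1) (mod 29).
Since 29 is prime, by Fermat 13^(-1) ≡ 13^{27} ≡ 9 (mod 29). Verify: 13 × 9 = 117 ≡ 1 (mod 29)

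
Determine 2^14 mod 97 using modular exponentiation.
By repeated squaring mod 97: 2^{1}≡2, 2^{2}≡4, 2^{4}≡16, 2^{8}≡62. Then 2^{14} = 2^{8+4+2} ≡ 62 × 16 × 4 ≡ 88 mod 97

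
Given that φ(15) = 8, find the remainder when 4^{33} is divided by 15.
By Euler: 4^{8} ≡ 1 (mod 15) since gcd(4, 15) = 1. 33 = 4×8 + 1. So 4^{33} ≡ 4^{1} ≡ 4 (mod 15)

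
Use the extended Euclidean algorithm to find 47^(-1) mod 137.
Extended GCD: 47(35) + 137(-12) = 1. So 47^(-1) ≡ 35 (mod 137). Verify: 47 × 35 = 1645 ≡ 1 (mod 137)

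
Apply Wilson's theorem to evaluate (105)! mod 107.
(106)! = (105)! × (106) ≡ -1 (mod 107). So (105)! ≡ -1 × (106)^(-1) ≡ (-1)×(-1) = 1 (mod 107)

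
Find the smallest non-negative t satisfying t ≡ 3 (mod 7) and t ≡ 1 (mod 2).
M = 7 × 2 = 14. M₁ = 2, y₁ ≡ 4 (mod 7). M₂ = 7, y₂ ≡ 1 (mod 2). t = 3×2×4 + 1×7×1 ≡ 3 (mod 14)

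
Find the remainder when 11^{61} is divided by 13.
By Fermat: 11^{12} ≡ 1 (mod 13). 61 = 5×12 + 1. So 11^{61} ≡ 11^{1} ≡ 11 (mod 13)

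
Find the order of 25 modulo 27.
Powers of 25 mod 27: 25^1≡25, 25^2≡4, 25^3≡19, 25^4≡16, 25^5≡22, 25^6≡10, 25^7≡7, 25^8≡13, 25^9≡1. Order = 9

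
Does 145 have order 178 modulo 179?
145^{89} ≡ 1 mod 179 and 89 < 178, so ord_179(145) = 89 ≠ 178 and 145 is not a primitive root.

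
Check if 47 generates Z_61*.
47^{3} ≡ 1 mod 61 and 3 < 60, so ord_61(47) = 3 ≠ 60 and 47 is not a primitive root.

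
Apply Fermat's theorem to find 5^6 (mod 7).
By Fermat's Little Theorem, 5^{6} ≡ 1 (mod 7) since 7 is prime and gcd(5, 7) = 1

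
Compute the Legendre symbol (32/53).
(32/53) = 32^{26} mod 53 = -1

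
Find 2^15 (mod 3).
Using Fermat: 2^{2} ≡ 1 (mod 3). 15 ≡ 1 (mod 2). So 2^{15} ≡ 2^{1} ≡ 2 (mod 3)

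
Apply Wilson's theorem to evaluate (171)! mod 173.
(172)! = (171)! × (172) ≡ -1 mod 173. So (171)! ≡ -1 × (172)^(-1) ≡ (-1)×(-1) = 1 mod 173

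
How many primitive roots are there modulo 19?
Number of primitive roots mod 19 = φ(p-1) = φ(18) = 6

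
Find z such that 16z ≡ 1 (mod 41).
Since 41 is prime, by Fermat 16^(-1) ≡ 16^{39} ≡ 18 (mod 41). Verify: 16 × 18 = 288 ≡ 1 (mod 41)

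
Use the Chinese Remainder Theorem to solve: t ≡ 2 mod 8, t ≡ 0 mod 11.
M = 8 × 11 = 88. M₁ = 11, y₁ ≡ 3 mod 8. M₂ = 8, y₂ ≡ 7 mod 11. t = 2×11×3 + 0×8×7 ≡ 66 mod 88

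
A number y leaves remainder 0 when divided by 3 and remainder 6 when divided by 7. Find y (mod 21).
M = 3 × 7 = 21. M₁ = 7, y₁ ≡ 1 (mod 3). M₂ = 3, y₂ ≡ 5 (mod 7). y = 0×7×1 + 6×3×5 ≡ 6 (mod 21)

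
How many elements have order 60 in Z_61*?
There are φ(61-1) = φ(60) = 16 primitive roots modulo 61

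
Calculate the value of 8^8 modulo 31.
By repeated squaring (mod 31): 8^{1}≡8, 8^{2}≡2, 8^{4}≡4, 8^{8}≡16. So 8^{8} ≡ 16 (mod 31)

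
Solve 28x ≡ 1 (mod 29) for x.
Since 29 is prime, by Fermat 28^(-1) ≡ 28^{27} ≡ 28 (mod 29). Verify: 28 × 28 = 784 ≡ 1 (mod 29)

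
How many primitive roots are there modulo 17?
There are φ(17-1) = φ(16) = 8 primitive roots modulo 17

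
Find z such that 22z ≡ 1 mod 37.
Since 37 is prime, by Fermat 22^(-1) ≡ 22^{35} ≡ 32 mod 37. Verify: 22 × 32 = 704 ≡ 1 mod 37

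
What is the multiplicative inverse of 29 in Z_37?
Since 37 is prime, by Fermat 29^(-1) ≡ 29^{35} ≡ 23 mod 37. Verify: 29 × 23 = 667 ≡ 1 mod 37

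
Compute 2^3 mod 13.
2^{3} = 8 ≡ 8 mod 13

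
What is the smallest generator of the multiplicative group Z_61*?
g = 2. Powers: [2, 4, 8, 16, 32, 3, 6, ...] generates all 60 non-zero residues.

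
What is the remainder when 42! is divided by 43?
By Wilson's theorem, (42)! ≡ -1 ≡ 42 mod 43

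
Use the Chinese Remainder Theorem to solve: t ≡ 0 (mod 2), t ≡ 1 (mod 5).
M = 2 × 5 = 10. M₁ = 5, y₁ ≡ 1 (mod 2). M₂ = 2, y₂ ≡ 3 (mod 5). t = 0×5×1 + 1×2×3 ≡ 6 (mod 10)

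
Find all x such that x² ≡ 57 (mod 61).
The square roots of 57 mod 61 are 22 and 39. Verify: 22² = 484 ≡ 57 (mod 61)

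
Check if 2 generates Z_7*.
2^{3} ≡ 1 mod 7 and 3 < 6, so ord_7(2) = 3 ≠ 6 and 2 is not a primitive root.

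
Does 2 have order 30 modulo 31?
2^{5} ≡ 1 mod 31 and 5 < 30, so ord_31(2) = 5 ≠ 30 and 2 is not a primitive root.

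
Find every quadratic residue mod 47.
Squares in Z_47*: {1, 2, 3, 4, 6, 7, 8, 9, 12, 14, 16, 17, 18, 21, 24, 25, 27, 28, 32, 34, 36, 37, 42}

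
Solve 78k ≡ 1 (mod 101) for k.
Since 101 is prime, by Fermat 78^(-1) ≡ 78^{99} ≡ 79 (mod 101). Verify: 78 × 79 = 6162 ≡ 1 (mod 101)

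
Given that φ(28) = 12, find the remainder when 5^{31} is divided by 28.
By Euler: 5^{12} ≡ 1 (mod 28) since gcd(5, 28) = 1. 31 = 2×12 + 7. So 5^{31} ≡ 5^{7} ≡ 5 (mod 28)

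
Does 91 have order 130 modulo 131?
91^{65} ≡ 1 (mod 131) and 65 < 130, so ord_131(91) = 65 ≠ 130 and 91 is not a primitive root.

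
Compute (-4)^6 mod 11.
By repeated squaring (mod 11): (-4)^{1}≡7, (-4)^{2}≡5, (-4)^{4}≡3. Then (-4)^{6} = (-4)^{4+2} ≡ 3 × 5 ≡ 4 (mod 11)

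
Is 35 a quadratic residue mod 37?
By Euler's criterion: 35^{18} ≡ 36 mod 37. Since this equals -1 (≡ 36), 35 is not a QR.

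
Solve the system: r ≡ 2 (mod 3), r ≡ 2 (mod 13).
M = 3 × 13 = 39. M₁ = 13, y₁ ≡ 1 (mod 3). M₂ = 3, y₂ ≡ 9 (mod 13). r = 2×13×1 + 2×3×9 ≡ 2 (mod 39)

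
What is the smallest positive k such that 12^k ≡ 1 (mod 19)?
Powers of 12 mod 19: 12^1≡12, 12^2≡11, 12^3≡18, 12^4≡7, 12^5≡8, 12^6≡1. ord_19(12) = 6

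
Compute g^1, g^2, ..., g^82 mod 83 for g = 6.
6^1, 6^2, ..., 6^{82} mod 83: [6, 36, 50, 51, 57, 10, 60, 28, 2, 12, 72, 17, 19, 31, 20, 37, 56, 4, 24, 61, 34, 38, 62, 40, 74, 29, 8, 48, 39, 68, 76, 41, 80, 65, 58, 16, 13, 78, 53, 69, 82, 77, 47, 33, 32, 26, 73, 23, 55, 81, 71, 11, 66, 64, 52, 63, 46, 27, 79, 59, 22, 49, 45, 21, 43, 9, 54, 75, 35, 44, 15, 7, 42, 3, 18, 25, 67, 70, 5, 30, 14, 1]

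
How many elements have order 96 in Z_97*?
There are φ(97-1) = φ(96) = 32 primitive roots modulo 97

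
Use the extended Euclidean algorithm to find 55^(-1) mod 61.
Extended GCD: 55(10) + 61(-9) = 1. So 55^(-1) ≡ 10 mod 61. Verify: 55 × 10 = 550 ≡ 1 mod 61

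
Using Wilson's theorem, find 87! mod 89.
(88)! = (87)! × (88) ≡ -1 (mod 89). So (87)! ≡ -1 × (88)^(-1) ≡ (-1)×(-1) = 1 (mod 89)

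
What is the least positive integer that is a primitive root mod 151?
g = 6. Powers: [6, 36, 65, 88, 75, 148, ...] generates all 150 non-zero residues.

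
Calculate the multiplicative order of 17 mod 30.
Powers of 17 mod 30: 17^1≡17, 17^2≡19, 17^3≡23, 17^4≡1. ord_30(17) = 4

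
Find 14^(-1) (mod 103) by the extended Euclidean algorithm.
Extended GCD: 14(-22) + 103(3) = 1. So 14^(-1) ≡ -22 ≡ 81 (mod 103). Verify: 14 × 81 = 1134 ≡ 1 (mod 103)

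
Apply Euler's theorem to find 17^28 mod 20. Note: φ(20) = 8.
By Euler: 17^{8} ≡ 1 mod 20 since gcd(17, 20) = 1. 28 = 3×8 + 4. So 17^{28} ≡ 17^{4} ≡ 1 mod 20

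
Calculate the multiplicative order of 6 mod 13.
Powers of 6 mod 13: 6^1≡6, 6^2≡10, 6^3≡8, 6^4≡9, 6^5≡2, 6^6≡12, 6^7≡7, 6^8≡3, 6^9≡5, 6^10≡4, 6^11≡11, 6^12≡1. ord_13(6) = 12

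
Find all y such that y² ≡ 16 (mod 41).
The square roots of 16 mod 41 are 37 and 4. Verify: 37² = 1369 ≡ 16 (mod 41)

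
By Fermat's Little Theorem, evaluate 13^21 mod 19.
By Fermat: 13^{18} ≡ 1 (mod 19). So 13^{21} = 13^{18} · 13^{3} ≡ 13^{3} ≡ 12 (mod 19)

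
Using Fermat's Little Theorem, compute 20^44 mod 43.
By Fermat: 20^{42} ≡ 1 (mod 43). So 20^{44} = 20^{42} · 20^{2} ≡ 20^{2} ≡ 13 (mod 43)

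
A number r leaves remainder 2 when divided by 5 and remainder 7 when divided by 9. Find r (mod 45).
M = 5 × 9 = 45. M₁ = 9, y₁ ≡ 4 (mod 5). M₂ = 5, y₂ ≡ 2 (mod 9). r = 2×9×4 + 7×5×2 ≡ 7 (mod 45)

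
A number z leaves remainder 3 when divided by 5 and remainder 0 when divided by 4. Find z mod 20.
M = 5 × 4 = 20. M₁ = 4, y₁ ≡ 4 mod 5. M₂ = 5, y₂ ≡ 1 mod 4. z = 3×4×4 + 0×5×1 ≡ 8 mod 20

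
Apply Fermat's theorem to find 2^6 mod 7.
By Fermat's Little Theorem, 2^{6} ≡ 1 mod 7 since 7 is prime and gcd(2, 7) = 1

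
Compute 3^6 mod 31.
By repeated squaring mod 31: 3^{1}≡3, 3^{2}≡9, 3^{4}≡19. Then 3^{6} = 3^{4+2} ≡ 19 × 9 ≡ 16 mod 31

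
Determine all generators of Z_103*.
There are φ(102) = 32 primitive roots mod 103: {5, 6, 11, 12, 20, 21, 35, 40, 43, 44, 45, 48, 51, 53, 54, 62, 65, 67, 70, 71, 74, 75, 77, 78, 84, 85, 86, 87, 88, 96, 99, 101}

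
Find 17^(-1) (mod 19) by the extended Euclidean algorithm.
Extended GCD: 17(9) + 19(-8) = 1. So 17^(-1) ≡ 9 (mod 19). Verify: 17 × 9 = 153 ≡ 1 (mod 19)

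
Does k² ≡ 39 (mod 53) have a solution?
By Euler's criterion: 39^{26} ≡ 52 (mod 53). Since this equals -1 (≡ 52), 39 is not a QR.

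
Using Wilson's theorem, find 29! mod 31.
(30)! = (29)! × (30) ≡ -1 mod 31. So (29)! ≡ -1 × (30)^(-1) ≡ (-1)×(-1) = 1 mod 31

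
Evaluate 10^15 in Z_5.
By repeated squaring mod 5: 10^{1}≡0, 10^{2}≡0, 10^{4}≡0, 10^{8}≡0. Then 10^{15} = 10^{8+4+2+1} ≡ 0 × 0 × 0 × 0 ≡ 0 mod 5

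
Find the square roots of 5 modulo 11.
The square roots of 5 mod 11 are 4 and 7. Verify: 4² = 16 ≡ 5 mod 11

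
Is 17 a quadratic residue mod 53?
By Euler's criterion: 17^{26} ≡ 1 mod 53. Since this equals 1, 17 is a QR.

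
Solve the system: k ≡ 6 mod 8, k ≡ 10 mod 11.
M = 8 × 11 = 88. M₁ = 11, y₁ ≡ 3 mod 8. M₂ = 8, y₂ ≡ 7 mod 11. k = 6×11×3 + 10×8×7 ≡ 54 mod 88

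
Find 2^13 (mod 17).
By repeated squaring (mod 17): 2^{1}≡2, 2^{2}≡4, 2^{4}≡16, 2^{8}≡1. Then 2^{13} = 2^{8+4+1} ≡ 1 × 16 × 2 ≡ 15 (mod 17)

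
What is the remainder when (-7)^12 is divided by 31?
By repeated squaring (mod 31): (-7)^{1}≡24, (-7)^{2}≡18, (-7)^{4}≡14, (-7)^{8}≡10. Then (-7)^{12} = (-7)^{8+4} ≡ 10 × 14 ≡ 16 (mod 31)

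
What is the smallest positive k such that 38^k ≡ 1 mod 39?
Powers of 38 mod 39: 38^1≡38, 38^2≡1. ord_39(38) = 2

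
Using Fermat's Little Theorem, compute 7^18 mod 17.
By Fermat: 7^{16} ≡ 1 (mod 17). So 7^{18} = 7^{16} · 7^{2} ≡ 7^{2} ≡ 15 (mod 17)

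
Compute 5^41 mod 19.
Using Fermat: 5^{18} ≡ 1 (mod 19). 41 ≡ 5 (mod 18). So 5^{41} ≡ 5^{5} ≡ 9 (mod 19)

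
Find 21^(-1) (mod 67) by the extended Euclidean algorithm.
Extended GCD: 21(16) + 67(-5) = 1. So 21^(-1) ≡ 16 (mod 67). Verify: 21 × 16 = 336 ≡ 1 (mod 67)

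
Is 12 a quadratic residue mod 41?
By Euler's criterion: 12^{20} ≡ 40 (mod 41). Since this equals -1 (≡ 40), 12 is not a QR.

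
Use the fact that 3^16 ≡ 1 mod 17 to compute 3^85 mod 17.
By Fermat: 3^{16} ≡ 1 mod 17. 85 = 5×16 + 5. So 3^{85} ≡ 3^{5} ≡ 5 mod 17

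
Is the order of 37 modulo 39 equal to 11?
Powers of 37 mod 39: 37^1≡37, 37^2≡4, 37^3≡31, 37^4≡16, 37^5≡7, 37^6≡25, 37^7≡28, 37^8≡22, 37^9≡34, 37^10≡10, 37^11≡19, 37^12≡1. 37^11≡19≢1, so ord ≠ 11. No, the actual order is 12.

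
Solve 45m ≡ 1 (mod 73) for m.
Since 73 is prime, by Fermat 45^(-1) ≡ 45^{71} ≡ 13 (mod 73). Verify: 45 × 13 = 585 ≡ 1 (mod 73)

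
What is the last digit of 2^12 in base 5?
Using Fermat: 2^{4} ≡ 1 mod 5. 12 ≡ 0 mod 4. So 2^{12} ≡ 2^{0} ≡ 1 mod 5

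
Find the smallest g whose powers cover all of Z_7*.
g = 3. For each prime q|6: 3^{3}≡6, 3^{2}≡2, none ≡ 1, so ord_7(3) = 6 and 3 is a primitive root.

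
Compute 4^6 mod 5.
Using Fermat: 4^{4} ≡ 1 mod 5. 6 ≡ 2 mod 4. So 4^{6} ≡ 4^{2} ≡ 1 mod 5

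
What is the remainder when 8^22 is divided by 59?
By repeated squaring mod 59: 8^{1}≡8, 8^{2}≡5, 8^{4}≡25, 8^{8}≡35, 8^{16}≡45. Then 8^{22} = 8^{16+4+2} ≡ 45 × 25 × 5 ≡ 20 mod 59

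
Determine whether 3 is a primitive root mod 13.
3^{3} ≡ 1 (mod 13) and 3 < 12, so ord_13(3) = 3 ≠ 12 and 3 is not a primitive root.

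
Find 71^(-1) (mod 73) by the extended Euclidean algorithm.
Extended GCD: 71(36) + 73(-35) = 1. So 71^(-1) ≡ 36 (mod 73). Verify: 71 × 36 = 2556 ≡ 1 (mod 73)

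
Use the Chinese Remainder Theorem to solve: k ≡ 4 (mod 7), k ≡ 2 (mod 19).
M = 7 × 19 = 133. M₁ = 19, y₁ ≡ 3 (mod 7). M₂ = 7, y₂ ≡ 11 (mod 19). k = 4×19×3 + 2×7×11 ≡ 116 (mod 133)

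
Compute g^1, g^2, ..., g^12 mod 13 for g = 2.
2^1, 2^2, ..., 2^{12} mod 13: [2, 4, 8, 3, 6, 12, 11, 9, 5, 10, 7, 1]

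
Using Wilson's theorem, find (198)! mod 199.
By Wilson's theorem, (198)! ≡ -1 ≡ 198 (mod 199)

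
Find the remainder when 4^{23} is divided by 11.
By Fermat: 4^{10} ≡ 1 (mod 11). 23 = 2×10 + 3. So 4^{23} ≡ 4^{3} ≡ 9 (mod 11)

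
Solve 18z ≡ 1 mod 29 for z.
Since 29 is prime, by Fermat 18^(-1) ≡ 18^{27} ≡ 21 mod 29. Verify: 18 × 21 = 378 ≡ 1 mod 29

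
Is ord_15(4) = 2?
Powers of 4 mod 15: 4^1≡4, 4^2≡1. First k with 4^k≡1 is k=2. Yes, ord_15(4) = 2.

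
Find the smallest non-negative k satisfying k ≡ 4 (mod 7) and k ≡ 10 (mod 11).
M = 7 × 11 = 77. M₁ = 11, y₁ ≡ 2 (mod 7). M₂ = 7, y₂ ≡ 8 (mod 11). k = 4×11×2 + 10×7×8 ≡ 32 (mod 77)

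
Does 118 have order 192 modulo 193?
118^{96} ≡ 1 mod 193 and 96 < 192, so ord_193(118) = 96 ≠ 192 and 118 is not a primitive root.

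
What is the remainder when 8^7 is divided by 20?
By repeated squaring (mod 20): 8^{1}≡8, 8^{2}≡4, 8^{4}≡16. Then 8^{7} = 8^{4+2+1} ≡ 16 × 4 × 8 ≡ 12 (mod 20)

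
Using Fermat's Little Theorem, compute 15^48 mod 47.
By Fermat: 15^{46} ≡ 1 mod 47. So 15^{48} = 15^{46} · 15^{2} ≡ 15^{2} ≡ 37 mod 47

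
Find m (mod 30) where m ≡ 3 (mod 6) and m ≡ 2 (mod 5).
M = 6 × 5 = 30. M₁ = 5, y₁ ≡ 5 (mod 6). M₂ = 6, y₂ ≡ 1 (mod 5). m = 3×5×5 + 2×6×1 ≡ 27 (mod 30)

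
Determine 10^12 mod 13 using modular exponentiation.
Using Fermat: 10^{12} ≡ 1 (mod 13). 12 ≡ 0 (mod 12). So 10^{12} ≡ 10^{0} ≡ 1 (mod 13)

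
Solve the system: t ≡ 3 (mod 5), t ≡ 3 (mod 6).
M = 5 × 6 = 30. M₁ = 6, y₁ ≡ 1 (mod 5). M₂ = 5, y₂ ≡ 5 (mod 6). t = 3×6×1 + 3×5×5 ≡ 3 (mod 30)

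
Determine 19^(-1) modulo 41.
Since 41 is prime, by Fermat 19^(-1) ≡ 19^{39} ≡ 13 (mod 41). Verify: 19 × 13 = 247 ≡ 1 (mod 41)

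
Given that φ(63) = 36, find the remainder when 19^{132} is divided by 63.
By Euler: 19^{36} ≡ 1 (mod 63) since gcd(19, 63) = 1. 132 = 3×36 + 24. So 19^{132} ≡ 19^{24} ≡ 1 (mod 63)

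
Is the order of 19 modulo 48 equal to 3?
Powers of 19 mod 48: 19^1≡19, 19^2≡25, 19^3≡43, 19^4≡1. 19^3≡43≢1, so ord ≠ 3. No, the actual order is 4.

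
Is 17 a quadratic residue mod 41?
By Euler's criterion: 17^{20} ≡ 40 (mod 41). Since this equals -1 (≡ 40), 17 is not a QR.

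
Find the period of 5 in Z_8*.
Powers of 5 mod 8: 5^1≡5, 5^2≡1. ord_8(5) = 2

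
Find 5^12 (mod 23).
By repeated squaring (mod 23): 5^{1}≡5, 5^{2}≡2, 5^{4}≡4, 5^{8}≡16. Then 5^{12} = 5^{8+4} ≡ 16 × 4 ≡ 18 (mod 23)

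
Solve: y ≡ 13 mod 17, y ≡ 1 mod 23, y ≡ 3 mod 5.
M = 17 × 23 × 5 = 1955. M₁ = 115, y₁ ≡ 4 mod 17. M₂ = 85, y₂ ≡ 13 mod 23. M₃ = 391, y₃ ≡ 1 mod 5. y = 13×115×4 + 1×85×13 + 3×391×1 ≡ 438 mod 1955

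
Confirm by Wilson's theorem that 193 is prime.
(192)! mod 193 = 192. Since this equals -1 mod 193, Wilson confirms 193 is prime.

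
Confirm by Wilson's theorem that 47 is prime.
(46)! mod 47 = 46. Since this equals -1 mod 47, Wilson confirms 47 is prime.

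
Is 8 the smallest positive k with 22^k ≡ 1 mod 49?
Powers of 22 mod 49: 22^1≡22, 22^2≡43, 22^3≡15, 22^4≡36, 22^5≡8, 22^6≡29, 22^7≡1. Already 22^7≡1, so the order is 7 < 8. No, the actual order is 7.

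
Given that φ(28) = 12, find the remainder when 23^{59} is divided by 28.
By Euler: 23^{12} ≡ 1 mod 28 since gcd(23, 28) = 1. 59 = 4×12 + 11. So 23^{59} ≡ 23^{11} ≡ 11 mod 28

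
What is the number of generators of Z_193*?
A prime p has φ(p-1) primitive roots; here φ(192) = 64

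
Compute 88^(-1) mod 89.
Since 89 is prime, by Fermat 88^(-1) ≡ 88^{87} ≡ 88 mod 89. Verify: 88 × 88 = 7744 ≡ 1 mod 89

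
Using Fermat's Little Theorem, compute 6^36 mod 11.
By Fermat: 6^{10} ≡ 1 mod 11. 36 = 3×10 + 6. So 6^{36} ≡ 6^{6} ≡ 5 mod 11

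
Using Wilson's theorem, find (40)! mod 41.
By Wilson's theorem, (40)! ≡ -1 ≡ 40 mod 41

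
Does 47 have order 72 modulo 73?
ord_73(47) divides 72. For each prime q|72: 47^{36}≡72, 47^{24}≡8, none ≡ 1. So 47 has order 72 and is a primitive root mod 73.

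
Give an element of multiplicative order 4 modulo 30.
7 has order 4 mod 30 since 7^{4} ≡ 1 (mod 30) and no smaller power works.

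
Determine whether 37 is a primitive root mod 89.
37^{8} ≡ 1 mod 89 and 8 < 88, so ord_89(37) = 8 ≠ 88 and 37 is not a primitive root.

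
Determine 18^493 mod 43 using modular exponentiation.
Using Fermat: 18^{42} ≡ 1 mod 43. 493 ≡ 31 mod 42. So 18^{493} ≡ 18^{31} ≡ 26 mod 43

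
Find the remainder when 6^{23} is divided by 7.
By Fermat: 6^{6} ≡ 1 (mod 7). 23 = 3×6 + 5. So 6^{23} ≡ 6^{5} ≡ 6 (mod 7)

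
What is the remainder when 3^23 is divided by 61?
By repeated squaring mod 61: 3^{1}≡3, 3^{2}≡9, 3^{4}≡20, 3^{8}≡34, 3^{16}≡58. Then 3^{23} = 3^{16+4+2+1} ≡ 58 × 20 × 9 × 3 ≡ 27 mod 61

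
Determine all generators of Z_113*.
There are φ(112) = 48 primitive roots mod 113: {3, 5, 6, 10, 12, 17, 19, 20, 21, 23, 24, 27, 29, 33, 34, 37, 38, 39, 43, 45, 46, 47, 54, 55, 58, 59, 66, 67, 68, 70, 74, 75, 76, 79, 80, 84, 86, 89, 90, 92, 93, 94, 96, 101, 103, 107, 108, 110}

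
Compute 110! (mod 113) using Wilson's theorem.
(112)! = (110)! × (111) × (112) ≡ -1 (mod 113). So (110)! ≡ -1 × [(112)(111)]^(-1) ≡ 56 (mod 113)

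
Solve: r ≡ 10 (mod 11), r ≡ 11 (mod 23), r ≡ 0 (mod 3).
M = 11 × 23 × 3 = 759. M₁ = 69, y₁ ≡ 4 (mod 11). M₂ = 33, y₂ ≡ 7 (mod 23). M₃ = 253, y₃ ≡ 1 (mod 3). r = 10×69×4 + 11×33×7 + 0×253×1 ≡ 747 (mod 759)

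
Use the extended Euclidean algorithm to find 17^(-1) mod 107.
Extended GCD: 17(-44) + 107(7) = 1. So 17^(-1) ≡ -44 ≡ 63 mod 107. Verify: 17 × 63 = 1071 ≡ 1 mod 107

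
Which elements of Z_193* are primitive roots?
There are φ(192) = 64 primitive roots mod 193: {5, 10, 15, 17, 19, 22, 26, 30, 34, 37, 38, 40, 41, 44, 45, 47, 51, 52, 53, 57, 58, 61, 66, 70, 73, 77, 78, 79, 80, 82, 90, 91, 102, 103, 111, 113, 114, 115, 116, 120, 123, 127, 132, 135, 136, 140, 141, 142, 146, 148, 149, 152, 153, 155, 156, 159, 163, 167, 171, 174, 176, 178, 183, 188}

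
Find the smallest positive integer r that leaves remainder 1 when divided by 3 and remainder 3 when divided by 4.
M = 3 × 4 = 12. M₁ = 4, y₁ ≡ 1 (mod 3). M₂ = 3, y₂ ≡ 3 (mod 4). r = 1×4×1 + 3×3×3 ≡ 7 (mod 12)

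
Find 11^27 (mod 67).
By repeated squaring (mod 67): 11^{1}≡11, 11^{2}≡54, 11^{4}≡35, 11^{8}≡19, 11^{16}≡26. Then 11^{27} = 11^{16+8+2+1} ≡ 26 × 19 × 54 × 11 ≡ 43 (mod 67)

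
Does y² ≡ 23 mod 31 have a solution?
By Euler's criterion: 23^{15} ≡ 30 mod 31. Since this equals -1 (≡ 30), 23 is not a QR.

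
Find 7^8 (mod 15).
By repeated squaring (mod 15): 7^{1}≡7, 7^{2}≡4, 7^{4}≡1, 7^{8}≡1. So 7^{8} ≡ 1 (mod 15)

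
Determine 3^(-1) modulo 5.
Since 5 is prime, by Fermat 3^(-1) ≡ 3^{3} ≡ 2 (mod 5). Verify: 3 × 2 = 6 ≡ 1 (mod 5)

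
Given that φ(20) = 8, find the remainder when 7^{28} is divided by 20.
By Euler: 7^{8} ≡ 1 mod 20 since gcd(7, 20) = 1. 28 = 3×8 + 4. So 7^{28} ≡ 7^{4} ≡ 1 mod 20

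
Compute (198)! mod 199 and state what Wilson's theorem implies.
(198)! mod 199 = 198. Since this equals -1 mod 199, Wilson confirms 199 is prime.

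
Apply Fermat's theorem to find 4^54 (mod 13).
By Fermat: 4^{12} ≡ 1 (mod 13). 54 = 4×12 + 6. So 4^{54} ≡ 4^{6} ≡ 1 (mod 13)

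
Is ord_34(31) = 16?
Powers of 31 mod 34: 31^1≡31, 31^2≡9, 31^3≡7, 31^4≡13, 31^5≡29, 31^6≡15, 31^7≡23, 31^8≡33, 31^9≡3, 31^10≡25, 31^11≡27, 31^12≡21, 31^13≡5, 31^14≡19, 31^15≡11, 31^16≡1. First k with 31^k≡1 is k=16. Yes, ord_34(31) = 16.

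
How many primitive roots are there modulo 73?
There are φ(73-1) = φ(72) = 24 primitive roots modulo 73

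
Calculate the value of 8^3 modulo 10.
8^{3} = 512 ≡ 2 (mod 10)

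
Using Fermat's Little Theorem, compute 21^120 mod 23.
By Fermat: 21^{22} ≡ 1 mod 23. 120 = 5×22 + 10. So 21^{120} ≡ 21^{10} ≡ 12 mod 23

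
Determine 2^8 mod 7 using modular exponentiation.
Using Fermat: 2^{6} ≡ 1 (mod 7). 8 ≡ 2 (mod 6). So 2^{8} ≡ 2^{2} ≡ 4 (mod 7)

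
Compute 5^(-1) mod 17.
Since 17 is prime, by Fermat 5^(-1) ≡ 5^{15} ≡ 7 mod 17. Verify: 5 × 7 = 35 ≡ 1 mod 17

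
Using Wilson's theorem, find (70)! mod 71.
By Wilson's theorem, (70)! ≡ -1 ≡ 70 (mod 71)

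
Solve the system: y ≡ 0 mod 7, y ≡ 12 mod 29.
M = 7 × 29 = 203. M₁ = 29, y₁ ≡ 1 mod 7. M₂ = 7, y₂ ≡ 25 mod 29. y = 0×29×1 + 12×7×25 ≡ 70 mod 203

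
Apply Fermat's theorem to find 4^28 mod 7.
By Fermat: 4^{6} ≡ 1 mod 7. 28 = 4×6 + 4. So 4^{28} ≡ 4^{4} ≡ 4 mod 7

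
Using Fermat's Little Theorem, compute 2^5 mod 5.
By Fermat: 2^{4} ≡ 1 (mod 5). So 2^{5} = 2^{4} · 2^{1} ≡ 2^{1} ≡ 2 (mod 5)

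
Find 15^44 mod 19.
Using Fermat: 15^{18} ≡ 1 mod 19. 44 ≡ 8 mod 18. So 15^{44} ≡ 15^{8} ≡ 5 mod 19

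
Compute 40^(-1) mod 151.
Since 151 is prime, by Fermat 40^(-1) ≡ 40^{149} ≡ 34 mod 151. Verify: 40 × 34 = 1360 ≡ 1 mod 151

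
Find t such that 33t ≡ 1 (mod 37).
Since 37 is prime, by Fermat 33^(-1) ≡ 33^{35} ≡ 9 (mod 37). Verify: 33 × 9 = 297 ≡ 1 (mod 37)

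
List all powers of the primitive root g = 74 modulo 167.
74^1, 74^2, ..., 74^{166} mod 167: [74, 132, 82, 56, 136, 44, 83, 130, 101, 126, 139, 99, 145, 42, 102, 33, 104, 14, 34, 11, 146, 116, 67, 115, 160, 150, 78, 94, 109, 50, 26, 87, 92, 128, 120, 29, 142, 154, 40, 121, 103, 107, 69, 96, 90, 147, 23, 32, 30, 49, 119, 122, 10, 72, 151, 152, 59, 24, 106, 162, 131, 8, 91, 54, 155, 114, 86, 18, 163, 38, 140, 6, 110, 124, 158, 2, 148, 97, 164, 112, 105, 88, 166, 93, 35, 85, 111, 31, 123, 84, 37, 66, 41, 28, 68, 22, 125, 65, 134, 63, 153, 133, 156, 21, 51, 100, 52, 7, 17, 89, 73, 58, 117, 141, 80, 75, 39, 47, 138, 25, 13, 127, 46, 64, 60, 98, 71, 77, 20, 144, 135, 137, 118, 48, 45, 157, 95, 16, 15, 108, 143, 61, 5, 36, 159, 76, 113, 12, 53, 81, 149, 4, 129, 27, 161, 57, 43, 9, 165, 19, 70, 3, 55, 62, 79, 1]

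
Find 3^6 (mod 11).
By repeated squaring (mod 11): 3^{1}≡3, 3^{2}≡9, 3^{4}≡4. Then 3^{6} = 3^{4+2} ≡ 4 × 9 ≡ 3 (mod 11)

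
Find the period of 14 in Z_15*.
Powers of 14 mod 15: 14^1≡14, 14^2≡1. So the order of 14 is 2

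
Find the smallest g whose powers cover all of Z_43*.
g = 3. Powers: [3, 9, 27, 38, 28, 41, 37, ...] generates all 42 non-zero residues.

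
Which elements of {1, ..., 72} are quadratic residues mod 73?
Quadratic residues modulo 73: {1, 2, 3, 4, 6, 8, 9, 12, 16, 18, 19, 23, 24, 25, 27, 32, 35, 36, 37, 38, 41, 46, 48, 49, 50, 54, 55, 57, 61, 64, 65, 67, 69, 70, 71, 72}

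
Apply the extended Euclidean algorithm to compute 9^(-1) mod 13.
Extended GCD: 9(3) + 13(-2) = 1. So 9^(-1) ≡ 3 mod 13. Verify: 9 × 3 = 27 ≡ 1 mod 13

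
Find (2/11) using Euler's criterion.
(2/11) = 2^{5} mod 11 = -1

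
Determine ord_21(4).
Powers of 4 mod 21: 4^1≡4, 4^2≡16, 4^3≡1. So the order of 4 is 3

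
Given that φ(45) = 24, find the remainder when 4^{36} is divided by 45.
By Euler: 4^{24} ≡ 1 (mod 45) since gcd(4, 45) = 1. 36 = 1×24 + 12. So 4^{36} ≡ 4^{12} ≡ 1 (mod 45)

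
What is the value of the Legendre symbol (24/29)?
(24/29) = 24^{14} mod 29 = 1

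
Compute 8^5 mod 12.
By repeated squaring (mod 12): 8^{1}≡8, 8^{2}≡4, 8^{4}≡4. Then 8^{5} = 8^{4+1} ≡ 4 × 8 ≡ 8 (mod 12)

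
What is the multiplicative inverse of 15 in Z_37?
Since 37 is prime, by Fermat 15^(-1) ≡ 15^{35} ≡ 5 mod 37. Verify: 15 × 5 = 75 ≡ 1 mod 37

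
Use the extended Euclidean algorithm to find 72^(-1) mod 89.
Extended GCD: 72(-21) + 89(17) = 1. So 72^(-1) ≡ -21 ≡ 68 (mod 89). Verify: 72 × 68 = 4896 ≡ 1 (mod 89)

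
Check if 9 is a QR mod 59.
By Euler's criterion: 9^{29} ≡ 1 (mod 59). Since this equals 1, 9 is a QR.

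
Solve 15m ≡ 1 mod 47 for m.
Since 47 is prime, by Fermat 15^(-1) ≡ 15^{45} ≡ 22 mod 47. Verify: 15 × 22 = 330 ≡ 1 mod 47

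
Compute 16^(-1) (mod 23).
Since 23 is prime, by Fermat 16^(-1) ≡ 16^{21} ≡ 13 (mod 23). Verify: 16 × 13 = 208 ≡ 1 (mod 23)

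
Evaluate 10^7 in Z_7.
Using Fermat: 10^{6} ≡ 1 mod 7. 7 ≡ 1 mod 6. So 10^{7} ≡ 10^{1} ≡ 3 mod 7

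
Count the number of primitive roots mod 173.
A prime p has φ(p-1) primitive roots; here φ(172) = 84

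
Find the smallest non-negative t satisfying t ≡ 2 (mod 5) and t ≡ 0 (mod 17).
M = 5 × 17 = 85. M₁ = 17, y₁ ≡ 3 (mod 5). M₂ = 5, y₂ ≡ 7 (mod 17). t = 2×17×3 + 0×5×7 ≡ 17 (mod 85)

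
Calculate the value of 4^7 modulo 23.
By repeated squaring mod 23: 4^{1}≡4, 4^{2}≡16, 4^{4}≡3. Then 4^{7} = 4^{4+2+1} ≡ 3 × 16 × 4 ≡ 8 mod 23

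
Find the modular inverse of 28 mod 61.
Since 61 is prime, by Fermat 28^(-1) ≡ 28^{59} ≡ 24 mod 61. Verify: 28 × 24 = 672 ≡ 1 mod 61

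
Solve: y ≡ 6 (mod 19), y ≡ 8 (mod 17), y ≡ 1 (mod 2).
M = 19 × 17 × 2 = 646. M₁ = 34, y₁ ≡ 14 (mod 19). M₂ = 38, y₂ ≡ 13 (mod 17). M₃ = 323, y₃ ≡ 1 (mod 2). y = 6×34×14 + 8×38×13 + 1×323×1 ≡ 25 (mod 646)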